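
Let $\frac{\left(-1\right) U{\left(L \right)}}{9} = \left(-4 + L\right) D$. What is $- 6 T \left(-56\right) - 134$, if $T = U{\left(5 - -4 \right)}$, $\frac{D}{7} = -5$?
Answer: $529066$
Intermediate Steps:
$D = -35$ ($D = 7 \left(-5\right) = -35$)
$U{\left(L \right)} = -1260 + 315 L$ ($U{\left(L \right)} = - 9 \left(-4 + L\right) \left(-35\right) = - 9 \left(140 - 35 L\right) = -1260 + 315 L$)
$T = 1575$ ($T = -1260 + 315 \left(5 - -4\right) = -1260 + 315 \left(5 + 4\right) = -1260 + 315 \cdot 9 = -1260 + 2835 = 1575$)
$- 6 T \left(-56\right) - 134 = \left(-6\right) 1575 \left(-56\right) - 134 = \left(-9450\right) \left(-56\right) - 134 = 529200 - 134 = 529066$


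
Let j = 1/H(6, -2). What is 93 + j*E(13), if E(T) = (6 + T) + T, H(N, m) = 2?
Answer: 109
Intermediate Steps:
E(T) = 6 + 2*T
j = ½ (j = 1/2 = ½ ≈ 0.50000)
93 + j*E(13) = 93 + (6 + 2*13)/2 = 93 + (6 + 26)/2 = 93 + (½)*32 = 93 + 16 = 109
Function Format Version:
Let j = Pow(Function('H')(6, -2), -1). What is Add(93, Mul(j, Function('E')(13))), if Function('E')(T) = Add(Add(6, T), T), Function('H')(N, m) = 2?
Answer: 109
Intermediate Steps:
Function('E')(T) = Add(6, Mul(2, T))
j = Rational(1, 2) (j = Pow(2, -1) = Rational(1, 2) ≈ 0.50000)
Add(93, Mul(j, Function('E')(13))) = Add(93, Mul(Rational(1, 2), Add(6, Mul(2, 13)))) = Add(93, Mul(Rational(1, 2), Add(6, 26))) = Add(93, Mul(Rational(1, 2), 32)) = Add(93, 16) = 109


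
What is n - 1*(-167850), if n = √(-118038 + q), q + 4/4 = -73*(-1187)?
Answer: 167850 + 2*I*√7847 ≈ 1.6785e+5 + 177.17*I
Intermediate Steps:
q = 86650 (q = -1 - 73*(-1187) = -1 + 86651 = 86650)
n = 2*I*√7847 (n = √(-118038 + 86650) = √(-31388) = 2*I*√7847 ≈ 177.17*I)
n - 1*(-167850) = 2*I*√7847 - 1*(-167850) = 2*I*√7847 + 167850 = 167850 + 2*I*√7847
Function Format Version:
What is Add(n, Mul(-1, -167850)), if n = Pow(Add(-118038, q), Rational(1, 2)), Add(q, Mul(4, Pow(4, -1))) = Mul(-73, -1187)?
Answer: Add(167850, Mul(2, I, Pow(7847, Rational(1, 2)))) ≈ Add(1.6785e+5, Mul(177.17, I))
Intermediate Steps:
q = 86650 (q = Add(-1, Mul(-73, -1187)) = Add(-1, 86651) = 86650)
n = Mul(2, I, Pow(7847, Rational(1, 2))) (n = Pow(Add(-118038, 86650), Rational(1, 2)) = Pow(-31388, Rational(1, 2)) = Mul(2, I, Pow(7847, Rational(1, 2))) ≈ Mul(177.17, I))
Add(n, Mul(-1, -167850)) = Add(Mul(2, I, Pow(7847, Rational(1, 2))), Mul(-1, -167850)) = Add(Mul(2, I, Pow(7847, Rational(1, 2))), 167850) = Add(167850, Mul(2, I, Pow(7847, Rational(1, 2))))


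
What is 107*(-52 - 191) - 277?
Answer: -26278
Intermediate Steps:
107*(-52 - 191) - 277 = 107*(-243) - 277 = -26001 - 277 = -26278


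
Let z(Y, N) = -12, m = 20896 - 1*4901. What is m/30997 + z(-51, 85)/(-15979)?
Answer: 255956069/495301063 ≈ 0.51677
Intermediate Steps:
m = 15995 (m = 20896 - 4901 = 15995)
m/30997 + z(-51, 85)/(-15979) = 15995/30997 - 12/(-15979) = 15995*(1/30997) - 12*(-1/15979) = 15995/30997 + 12/15979 = 255956069/495301063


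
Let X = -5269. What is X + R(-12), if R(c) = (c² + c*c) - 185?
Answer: -5166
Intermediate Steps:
R(c) = -185 + 2*c² (R(c) = (c² + c²) - 185 = 2*c² - 185 = -185 + 2*c²)
X + R(-12) = -5269 + (-185 + 2*(-12)²) = -5269 + (-185 + 2*144) = -5269 + (-185 + 288) = -5269 + 103 = -5166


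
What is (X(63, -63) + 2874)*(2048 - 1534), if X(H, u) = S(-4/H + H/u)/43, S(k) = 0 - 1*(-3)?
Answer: 63522690/43 ≈ 1.4773e+6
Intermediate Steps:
S(k) = 3 (S(k) = 0 + 3 = 3)
X(H, u) = 3/43
(X(63, -63) + 2874)*(2048 - 1534) = (3/43 + 2874)*(2048 - 1534) = (123585/43)*514 = 63522690/43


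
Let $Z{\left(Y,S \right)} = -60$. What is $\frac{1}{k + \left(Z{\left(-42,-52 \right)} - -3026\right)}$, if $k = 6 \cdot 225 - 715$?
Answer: $\frac{1}{3601} \approx 0.0002777$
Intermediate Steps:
$k = 635$ ($k = 1350 - 715 = 635$)
$\frac{1}{k + \left(Z{\left(-42,-52 \right)} - -3026\right)} = \frac{1}{635 - -2966} = \frac{1}{635 + \left(-60 + 3026\right)} = \frac{1}{635 + 2966} = \frac{1}{3601}$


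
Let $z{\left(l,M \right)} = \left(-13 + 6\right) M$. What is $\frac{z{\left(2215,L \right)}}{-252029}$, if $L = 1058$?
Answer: $\frac{7406}{252029} \approx 0.029386$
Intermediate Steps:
$z{\left(l,M \right)} = - 7 M$
$\frac{z{\left(2215,L \right)}}{-252029} = \frac{\left(-7\right) 1058}{-252029} = \left(-7406\right) \left(- \frac{1}{252029}\right) = \frac{7406}{252029}$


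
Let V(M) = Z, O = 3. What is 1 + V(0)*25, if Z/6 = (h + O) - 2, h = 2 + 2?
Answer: 751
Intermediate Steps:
h = 4
Z = 30 (Z = 6*((4 + 3) - 2) = 6*(7 - 2) = 6*5 = 30)
V(M) = 30
1 + V(0)*25 = 1 + 30*25 = 1 + 750 = 751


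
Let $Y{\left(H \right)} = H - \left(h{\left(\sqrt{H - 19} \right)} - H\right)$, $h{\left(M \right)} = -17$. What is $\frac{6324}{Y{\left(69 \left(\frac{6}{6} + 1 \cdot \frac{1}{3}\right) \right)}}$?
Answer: $\frac{2108}{67} \approx 31.463$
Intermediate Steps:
$Y{\left(H \right)} = 17 + 2 H$ ($Y{\left(H \right)} = H - \left(-17 - H\right) = H + \left(17 + H\right) = 17 + 2 H$)
$\frac{6324}{Y{\left(69 \left(\frac{6}{6} + 1 \cdot \frac{1}{3}\right) \right)}} = \frac{6324}{17 + 2 \cdot 69 \left(\frac{6}{6} + 1 \cdot \frac{1}{3}\right)} = \frac{6324}{17 + 2 \cdot 69 \left(6 \cdot \frac{1}{6} + 1 \cdot \frac{1}{3}\right)} = \frac{6324}{17 + 2 \cdot 69 \left(1 + \frac{1}{3}\right)} = \frac{6324}{17 + 2 \cdot 69 \cdot \frac{4}{3}} = \frac{6324}{17 + 2 \cdot 92} = \frac{6324}{17 + 184} = \frac{6324}{201} = 6324 \cdot \frac{1}{201} = \frac{2108}{67}$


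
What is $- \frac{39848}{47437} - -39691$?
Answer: $\frac{1882782119}{47437} \approx 39690.0$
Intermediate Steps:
$- \frac{39848}{47437} - -39691 = \left(-39848\right) \frac{1}{47437} + 39691 = - \frac{39848}{47437} + 39691 = \frac{1882782119}{47437}$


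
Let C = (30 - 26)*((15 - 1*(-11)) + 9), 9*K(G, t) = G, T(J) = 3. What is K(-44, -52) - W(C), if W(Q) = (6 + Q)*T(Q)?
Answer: -3986/9 ≈ -442.89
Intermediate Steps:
K(G, t) = G/9
C = 140 (C = 4*((15 + 11) + 9) = 4*(26 + 9) = 4*35 = 140)
W(Q) = 18 + 3*Q (W(Q) = (6 + Q)*3 = 18 + 3*Q)
K(-44, -52) - W(C) = (1/9)*(-44) - (18 + 3*140) = -44/9 - (18 + 420) = -44/9 - 1*438 = -44/9 - 438 = -3986/9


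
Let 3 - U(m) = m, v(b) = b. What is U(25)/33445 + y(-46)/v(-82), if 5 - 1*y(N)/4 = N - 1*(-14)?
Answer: -2475832/1371245 ≈ -1.8055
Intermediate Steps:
y(N) = -36 - 4*N (y(N) = 20 - 4*(N - 1*(-14)) = 20 - 4*(N + 14) = 20 - 4*(14 + N) = 20 + (-56 - 4*N) = -36 - 4*N)
U(m) = 3 - m
U(25)/33445 + y(-46)/v(-82) = (3 - 1*25)/33445 + (-36 - 4*(-46))/(-82) = (3 - 25)*(1/33445) + (-36 + 184)*(-1/82) = -22*1/33445 + 148*(-1/82) = -22/33445 - 74/41 = -2475832/1371245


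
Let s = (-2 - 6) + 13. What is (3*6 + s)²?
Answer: 529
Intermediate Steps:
s = 5 (s = -8 + 13 = 5)
(3*6 + s)² = (3*6 + 5)² = (18 + 5)² = 23² = 529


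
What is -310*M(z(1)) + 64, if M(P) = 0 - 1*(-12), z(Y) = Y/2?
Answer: -3656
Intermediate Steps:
z(Y) = Y/2 (z(Y) = Y*(½) = Y/2)
M(P) = 12 (M(P) = 0 + 12 = 12)
-310*M(z(1)) + 64 = -310*12 + 64 = -3720 + 64 = -3656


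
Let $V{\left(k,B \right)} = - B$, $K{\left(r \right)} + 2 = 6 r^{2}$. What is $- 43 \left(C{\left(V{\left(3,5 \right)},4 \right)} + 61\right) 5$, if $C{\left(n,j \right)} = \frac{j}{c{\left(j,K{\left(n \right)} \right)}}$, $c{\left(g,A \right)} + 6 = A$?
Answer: $- \frac{931595}{71} \approx -13121.0$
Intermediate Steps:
$K{\left(r \right)} = -2 + 6 r^{2}$
$c{\left(g,A \right)} = -6 + A$
$C{\left(n,j \right)} = \frac{j}{-8 + 6 n^{2}}$ ($C{\left(n,j \right)} = \frac{j}{-6 + \left(-2 + 6 n^{2}\right)} = \frac{j}{-8 + 6 n^{2}}$)
$- 43 \left(C{\left(V{\left(3,5 \right)},4 \right)} + 61\right) 5 = - 43 \left(\frac{1}{2} \cdot 4 \frac{1}{-4 + 3 \left(\left(-1\right) 5\right)^{2}} + 61\right) 5 = - 43 \left(\frac{1}{2} \cdot 4 \frac{1}{-4 + 3 \left(-5\right)^{2}} + 61\right) 5 = - 43 \left(\frac{1}{2} \cdot 4 \frac{1}{-4 + 3 \cdot 25} + 61\right) 5 = - 43 \left(\frac{1}{2} \cdot 4 \frac{1}{-4 + 75} + 61\right) 5 = - 43 \left(\frac{1}{2} \cdot 4 \cdot \frac{1}{71} + 61\right) 5 = - 43 \left(\frac{2}{71} + 61\right) 5 = \left(-43\right) \frac{4333}{71} \cdot 5 = \left(- \frac{186319}{71}\right) 5 = - \frac{931595}{71}$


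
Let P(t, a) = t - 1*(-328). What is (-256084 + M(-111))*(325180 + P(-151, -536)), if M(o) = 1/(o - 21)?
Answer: -10998071627773/132 ≈ -8.3319e+10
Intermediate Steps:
M(o) = 1/(-21 + o)
P(t, a) = 328 + t (P(t, a) = t + 328 = 328 + t)
(-256084 + M(-111))*(325180 + P(-151, -536)) = (-256084 + 1/(-21 - 111))*(325180 + (328 - 151)) = (-256084 + 1/(-132))*(325180 + 177) = (-256084 - 1/132)*325357 = -33803089/132*325357 = -10998071627773/132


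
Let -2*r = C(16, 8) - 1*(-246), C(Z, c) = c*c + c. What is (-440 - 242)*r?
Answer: 108438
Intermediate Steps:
C(Z, c) = c + c² (C(Z, c) = c² + c = c + c²)
r = -159 (r = -(8*(1 + 8) - 1*(-246))/2 = -(8*9 + 246)/2 = -(72 + 246)/2 = -½*318 = -159)
(-440 - 242)*r = (-440 - 242)*(-159) = -682*(-159) = 108438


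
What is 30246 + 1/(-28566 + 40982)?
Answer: 375534337/12416 ≈ 30246.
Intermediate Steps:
30246 + 1/(-28566 + 40982) = 30246 + 1/12416 = 375534337/12416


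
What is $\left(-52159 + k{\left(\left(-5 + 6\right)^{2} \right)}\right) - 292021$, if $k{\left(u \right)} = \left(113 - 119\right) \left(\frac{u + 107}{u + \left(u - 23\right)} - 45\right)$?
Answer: $- \frac{2407154}{7} \approx -3.4388 \cdot 10^{5}$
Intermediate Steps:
$k{\left(u \right)} = 270 - \frac{6 \left(107 + u\right)}{-23 + 2 u}$ ($k{\left(u \right)} = - 6 \left(\frac{107 + u}{u + \left(-23 + u\right)} - 45\right) = - 6 \left(\frac{107 + u}{-23 + 2 u} - 45\right) = - 6 \left(-45 + \frac{107 + u}{-23 + 2 u}\right) = 270 - \frac{6 \left(107 + u\right)}{-23 + 2 u}$)
$\left(-52159 + k{\left(\left(-5 + 6\right)^{2} \right)}\right) - 292021 = \left(-52159 + \frac{6 \left(-1142 + 89 \left(-5 + 6\right)^{2}\right)}{-23 + 2 \left(-5 + 6\right)^{2}}\right) - 292021 = \left(-52159 + \frac{6 \left(-1142 + 89 \cdot 1^{2}\right)}{-23 + 2 \cdot 1^{2}}\right) - 292021 = \left(-52159 + \frac{6 \left(-1142 + 89 \cdot 1\right)}{-23 + 2 \cdot 1}\right) - 292021 = \left(-52159 + \frac{6 \left(-1142 + 89\right)}{-23 + 2}\right) - 292021 = \left(-52159 + 6 \frac{1}{-21} \left(-1053\right)\right) - 292021 = \left(-52159 + 6 \left(- \frac{1}{21}\right) \left(-1053\right)\right) - 292021 = \left(-52159 + \frac{2106}{7}\right) - 292021 = - \frac{363007}{7} - 292021 = - \frac{2407154}{7}$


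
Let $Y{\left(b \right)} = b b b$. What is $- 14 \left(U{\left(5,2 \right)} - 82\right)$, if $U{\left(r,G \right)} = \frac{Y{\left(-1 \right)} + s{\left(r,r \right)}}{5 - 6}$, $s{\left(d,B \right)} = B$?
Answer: $1204$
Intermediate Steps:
$Y{\left(b \right)} = b^{3}$ ($Y{\left(b \right)} = b^{2} b = b^{3}$)
$U{\left(r,G \right)} = 1 - r$ ($U{\left(r,G \right)} = \frac{\left(-1\right)^{3} + r}{5 - 6} = \frac{-1 + r}{-1} = \left(-1 + r\right) \left(-1\right) = 1 - r$)
$- 14 \left(U{\left(5,2 \right)} - 82\right) = - 14 \left(\left(1 - 5\right) - 82\right) = - 14 \left(-4 - 82\right) = \left(-14\right) \left(-86\right) = 1204$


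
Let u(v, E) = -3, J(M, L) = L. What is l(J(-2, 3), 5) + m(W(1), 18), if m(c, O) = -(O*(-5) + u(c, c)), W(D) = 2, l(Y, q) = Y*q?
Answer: 108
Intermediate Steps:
m(c, O) = 3 + 5*O (m(c, O) = -(O*(-5) - 3) = -(-5*O - 3) = -(-3 - 5*O) = 3 + 5*O)
l(J(-2, 3), 5) + m(W(1), 18) = 3*5 + (3 + 5*18) = 15 + (3 + 90) = 15 + 93 = 108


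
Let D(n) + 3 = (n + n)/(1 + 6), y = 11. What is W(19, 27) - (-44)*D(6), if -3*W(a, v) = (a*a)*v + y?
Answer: -69494/21 ≈ -3309.2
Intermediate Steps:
D(n) = -3 + 2*n/7 (D(n) = -3 + (n + n)/(1 + 6) = -3 + (2*n)/7 = -3 + (2*n)*(1/7) = -3 + 2*n/7)
W(a, v) = -11/3 - v*a**2/3 (W(a, v) = -((a*a)*v + 11)/3 = -(a**2*v + 11)/3 = -(v*a**2 + 11)/3 = -(11 + v*a**2)/3 = -11/3 - v*a**2/3)
W(19, 27) - (-44)*D(6) = (-11/3 - 1/3*27*19**2) - (-44)*(-3 + (2/7)*6) = (-11/3 - 1/3*27*361) - (-44)*(-3 + 12/7) = (-11/3 - 3249) - (-44)*(-9)/7 = -9758/3 - 1*396/7 = -9758/3 - 396/7 = -69494/21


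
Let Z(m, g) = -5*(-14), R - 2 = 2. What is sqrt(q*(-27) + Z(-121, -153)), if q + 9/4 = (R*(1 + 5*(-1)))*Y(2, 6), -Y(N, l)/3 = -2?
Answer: sqrt(10891)/2 ≈ 52.180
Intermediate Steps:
Y(N, l) = 6 (Y(N, l) = -3*(-2) = 6)
R = 4 (R = 2 + 2 = 4)
q = -393/4 (q = -9/4 + (4*(1 + 5*(-1)))*6 = -9/4 + (4*(1 - 5))*6 = -9/4 + (4*(-4))*6 = -9/4 - 16*6 = -9/4 - 96 = -393/4 ≈ -98.250)
Z(m, g) = 70
sqrt(q*(-27) + Z(-121, -153)) = sqrt(-393/4*(-27) + 70) = sqrt(10611/4 + 70) = sqrt(10891/4) = sqrt(10891)/2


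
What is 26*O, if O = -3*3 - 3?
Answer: -312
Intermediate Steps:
O = -12 (O = -9 - 3 = -12)
26*O = 26*(-12) = -312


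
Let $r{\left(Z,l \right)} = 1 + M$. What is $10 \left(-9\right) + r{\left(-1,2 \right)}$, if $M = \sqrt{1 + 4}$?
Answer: $-89 + \sqrt{5} \approx -86.764$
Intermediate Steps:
$M = \sqrt{5} \approx 2.2361$
$r{\left(Z,l \right)} = 1 + \sqrt{5}$
$10 \left(-9\right) + r{\left(-1,2 \right)} = 10 \left(-9\right) + \left(1 + \sqrt{5}\right) = -90 + \left(1 + \sqrt{5}\right) = -89 + \sqrt{5}$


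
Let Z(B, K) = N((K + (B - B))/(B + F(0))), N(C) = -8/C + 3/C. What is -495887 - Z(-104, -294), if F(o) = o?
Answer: -72895129/147 ≈ -4.9589e+5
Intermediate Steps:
N(C) = -5/C
Z(B, K) = -5*B/K (Z(B, K) = -5*(B + 0)/(K + (B - B)) = -5*B/(K + 0) = -5*B/K)
-495887 - Z(-104, -294) = -495887 - (-5)*(-104)/(-294) = -495887 - (-5)*(-104)*(-1)/294 = -495887 - 1*(-260/147) = -495887 + 260/147 = -72895129/147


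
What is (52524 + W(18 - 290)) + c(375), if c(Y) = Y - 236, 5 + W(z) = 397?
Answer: 53055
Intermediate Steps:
W(z) = 392 (W(z) = -5 + 397 = 392)
c(Y) = -236 + Y
(52524 + W(18 - 290)) + c(375) = (52524 + 392) + (-236 + 375) = 52916 + 139 = 53055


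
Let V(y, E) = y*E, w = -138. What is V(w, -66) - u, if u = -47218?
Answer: 56326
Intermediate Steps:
V(y, E) = E*y
V(w, -66) - u = -66*(-138) - 1*(-47218) = 9108 + 47218 = 56326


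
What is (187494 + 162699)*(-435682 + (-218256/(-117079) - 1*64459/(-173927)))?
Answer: -182756124424941519957/1197835249 ≈ -1.5257e+11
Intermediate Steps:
(187494 + 162699)*(-435682 + (-218256/(-117079) - 1*64459/(-173927))) = 350193*(-435682 + (-218256*(-1/117079) - 64459*(-1/173927))) = 350193*(-435682 + (218256/117079 + 64459/173927)) = 350193*(-435682 + 2676906269/1197835249) = 350193*(-521872580048549/1197835249) = -182756124424941519957/1197835249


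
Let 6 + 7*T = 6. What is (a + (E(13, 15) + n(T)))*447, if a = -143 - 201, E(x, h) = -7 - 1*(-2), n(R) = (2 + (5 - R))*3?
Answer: -146616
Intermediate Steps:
T = 0 (T = -6/7 + (1/7)*6 = -6/7 + 6/7 = 0)
n(R) = 21 - 3*R (n(R) = (7 - R)*3 = 21 - 3*R)
E(x, h) = -5 (E(x, h) = -7 + 2 = -5)
a = -344
(a + (E(13, 15) + n(T)))*447 = (-344 + (-5 + (21 - 3*0)))*447 = (-344 + (-5 + (21 + 0)))*447 = (-344 + (-5 + 21))*447 = (-344 + 16)*447 = -328*447 = -146616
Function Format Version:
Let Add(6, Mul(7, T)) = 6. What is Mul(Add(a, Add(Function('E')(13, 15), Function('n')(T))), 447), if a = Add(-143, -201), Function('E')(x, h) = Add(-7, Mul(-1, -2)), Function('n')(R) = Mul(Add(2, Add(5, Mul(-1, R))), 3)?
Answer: -146616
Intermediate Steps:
T = 0 (T = Add(Rational(-6, 7), Mul(Rational(1, 7), 6)) = Add(Rational(-6, 7), Rational(6, 7)) = 0)
Function('n')(R) = Add(21, Mul(-3, R)) (Function('n')(R) = Mul(Add(7, Mul(-1, R)), 3) = Add(21, Mul(-3, R)))
Function('E')(x, h) = -5 (Function('E')(x, h) = Add(-7, 2) = -5)
a = -344
Mul(Add(a, Add(Function('E')(13, 15), Function('n')(T))), 447) = Mul(Add(-344, Add(-5, Add(21, Mul(-3, 0)))), 447) = Mul(Add(-344, Add(-5, Add(21, 0))), 447) = Mul(Add(-344, Add(-5, 21)), 447) = Mul(Add(-344, 16), 447) = Mul(-328, 447) = -146616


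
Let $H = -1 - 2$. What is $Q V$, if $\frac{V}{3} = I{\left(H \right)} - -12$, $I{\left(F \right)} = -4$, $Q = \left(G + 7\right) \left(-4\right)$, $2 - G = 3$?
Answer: $-576$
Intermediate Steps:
$G = -1$ ($G = 2 - 3 = -1$)
$H = -3$
$Q = -24$ ($Q = \left(-1 + 7\right) \left(-4\right) = 6 \left(-4\right) = -24$)
$V = 24$ ($V = 3 \left(-4 - -12\right) = 3 \left(-4 + 12\right) = 3 \cdot 8 = 24$)
$Q V = \left(-24\right) 24 = -576$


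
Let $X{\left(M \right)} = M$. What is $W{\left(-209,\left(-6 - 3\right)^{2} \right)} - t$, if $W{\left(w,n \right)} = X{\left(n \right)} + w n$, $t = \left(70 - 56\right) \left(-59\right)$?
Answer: $-16022$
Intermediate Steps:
$t = -826$ ($t = 14 \left(-59\right) = -826$)
$W{\left(w,n \right)} = n + n w$ ($W{\left(w,n \right)} = n + w n = n + n w$)
$W{\left(-209,\left(-6 - 3\right)^{2} \right)} - t = \left(-6 - 3\right)^{2} \left(1 - 209\right) - -826 = \left(-9\right)^{2} \left(-208\right) + 826 = 81 \left(-208\right) + 826 = -16848 + 826 = -16022$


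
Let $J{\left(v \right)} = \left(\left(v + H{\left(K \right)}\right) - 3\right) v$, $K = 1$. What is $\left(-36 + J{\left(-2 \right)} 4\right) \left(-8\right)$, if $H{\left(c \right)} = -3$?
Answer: $-224$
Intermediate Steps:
$J{\left(v \right)} = v \left(-6 + v\right)$ ($J{\left(v \right)} = \left(\left(v - 3\right) - 3\right) v = \left(\left(-3 + v\right) - 3\right) v = \left(-6 + v\right) v = v \left(-6 + v\right)$)
$\left(-36 + J{\left(-2 \right)} 4\right) \left(-8\right) = \left(-36 + - 2 \left(-6 - 2\right) 4\right) \left(-8\right) = \left(-36 + \left(-2\right) \left(-8\right) 4\right) \left(-8\right) = \left(-36 + 16 \cdot 4\right) \left(-8\right) = \left(-36 + 64\right) \left(-8\right) = 28 \left(-8\right) = -224$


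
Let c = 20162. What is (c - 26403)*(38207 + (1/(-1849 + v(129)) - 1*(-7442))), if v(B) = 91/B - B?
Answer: -72668556063950/255071 ≈ -2.8490e+8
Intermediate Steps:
v(B) = -B + 91/B
(c - 26403)*(38207 + (1/(-1849 + v(129)) - 1*(-7442))) = (20162 - 26403)*(38207 + (1/(-1849 + (-1*129 + 91/129)) - 1*(-7442))) = -6241*(38207 + (1/(-1849 + (-129 + 91*(1/129))) + 7442)) = -6241*(38207 + (1/(-1849 + (-129 + 91/129)) + 7442)) = -6241*(38207 + (1/(-1849 - 16550/129) + 7442)) = -6241*(38207 + (1/(-255071/129) + 7442)) = -6241*(38207 + (-129/255071 + 7442)) = -6241*(38207 + 1898238253/255071) = -6241*11643735950/255071 = -72668556063950/255071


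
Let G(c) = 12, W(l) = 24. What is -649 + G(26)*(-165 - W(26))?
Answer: -2917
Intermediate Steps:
-649 + G(26)*(-165 - W(26)) = -649 + 12*(-165 - 1*24) = -649 + 12*(-165 - 24) = -649 + 12*(-189) = -649 - 2268 = -2917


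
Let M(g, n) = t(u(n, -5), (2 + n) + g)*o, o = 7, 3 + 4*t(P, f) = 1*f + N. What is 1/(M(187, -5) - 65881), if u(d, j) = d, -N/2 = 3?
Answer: -4/262299 ≈ -1.5250e-5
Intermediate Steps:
N = -6 (N = -2*3 = -6)
t(P, f) = -9/4 + f/4 (t(P, f) = -¾ + (1*f - 6)/4 = -¾ + (f - 6)/4 = -¾ + (-6 + f)/4 = -¾ + (-3/2 + f/4) = -9/4 + f/4)
M(g, n) = -49/4 + 7*g/4 + 7*n/4 (M(g, n) = (-9/4 + ((2 + n) + g)/4)*7 = (-9/4 + (2 + g + n)/4)*7 = (-9/4 + (½ + g/4 + n/4))*7 = (-7/4 + g/4 + n/4)*7 = -49/4 + 7*g/4 + 7*n/4)
1/(M(187, -5) - 65881) = 1/((-49/4 + (7/4)*187 + (7/4)*(-5)) - 65881) = 1/((-49/4 + 1309/4 - 35/4) - 65881) = 1/(1225/4 - 65881) = 1/(-262299/4) = -4/262299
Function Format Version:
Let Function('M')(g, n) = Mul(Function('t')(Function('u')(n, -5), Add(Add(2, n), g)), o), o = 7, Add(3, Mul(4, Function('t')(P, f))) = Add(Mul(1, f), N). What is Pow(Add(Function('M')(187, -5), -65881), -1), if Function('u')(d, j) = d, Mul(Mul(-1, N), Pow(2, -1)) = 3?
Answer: Rational(-4, 262299) ≈ -1.5250e-5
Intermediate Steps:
N = -6 (N = Mul(-2, 3) = -6)
Function('t')(P, f) = Add(Rational(-9, 4), Mul(Rational(1, 4), f)) (Function('t')(P, f) = Add(Rational(-3, 4), Mul(Rational(1, 4), Add(Mul(1, f), -6))) = Add(Rational(-3, 4), Mul(Rational(1, 4), Add(f, -6))) = Add(Rational(-3, 4), Mul(Rational(1, 4), Add(-6, f))) = Add(Rational(-3, 4), Add(Rational(-3, 2), Mul(Rational(1, 4), f))) = Add(Rational(-9, 4), Mul(Rational(1, 4), f)))
Function('M')(g, n) = Add(Rational(-49, 4), Mul(Rational(7, 4), g), Mul(Rational(7, 4), n)) (Function('M')(g, n) = Mul(Add(Rational(-9, 4), Mul(Rational(1, 4), Add(Add(2, n), g))), 7) = Mul(Add(Rational(-9, 4), Mul(Rational(1, 4), Add(2, g, n))), 7) = Mul(Add(Rational(-9, 4), Add(Rational(1, 2), Mul(Rational(1, 4), g), Mul(Rational(1, 4), n))), 7) = Mul(Add(Rational(-7, 4), Mul(Rational(1, 4), g), Mul(Rational(1, 4), n)), 7) = Add(Rational(-49, 4), Mul(Rational(7, 4), g), Mul(Rational(7, 4), n)))
Pow(Add(Function('M')(187, -5), -65881), -1) = Pow(Add(Add(Rational(-49, 4), Mul(Rational(7, 4), 187), Mul(Rational(7, 4), -5)), -65881), -1) = Pow(Add(Add(Rational(-49, 4), Rational(1309, 4), Rational(-35, 4)), -65881), -1) = Pow(Add(Rational(1225, 4), -65881), -1) = Pow(Rational(-262299, 4), -1) = Rational(-4, 262299)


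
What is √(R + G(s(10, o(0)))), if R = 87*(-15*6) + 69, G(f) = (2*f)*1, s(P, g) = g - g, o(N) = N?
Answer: I*√7761 ≈ 88.097*I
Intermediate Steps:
s(P, g) = 0
G(f) = 2*f
R = -7761 (R = 87*(-90) + 69 = -7830 + 69 = -7761)
√(R + G(s(10, o(0)))) = √(-7761 + 2*0) = √(-7761 + 0) = √(-7761) = I*√7761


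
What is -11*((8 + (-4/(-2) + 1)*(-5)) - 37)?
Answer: 484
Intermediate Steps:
-11*((8 + (-4/(-2) + 1)*(-5)) - 37) = -11*((8 + (-4*(-1/2) + 1)*(-5)) - 37) = -11*((8 + (2 + 1)*(-5)) - 37) = -11*((8 + 3*(-5)) - 37) = -11*((8 - 15) - 37) = -11*(-7 - 37) = -11*(-44) = 484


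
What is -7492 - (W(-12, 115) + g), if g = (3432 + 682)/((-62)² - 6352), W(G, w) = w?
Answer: -867011/114 ≈ -7605.4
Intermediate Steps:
g = -187/114 (g = 4114/(3844 - 6352) = 4114/(-2508) = 4114*(-1/2508) = -187/114 ≈ -1.6404)
-7492 - (W(-12, 115) + g) = -7492 - (115 - 187/114) = -7492 - 1*12923/114 = -7492 - 12923/114 = -867011/114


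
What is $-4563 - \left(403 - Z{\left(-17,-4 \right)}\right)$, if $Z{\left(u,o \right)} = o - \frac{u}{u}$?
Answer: $-4971$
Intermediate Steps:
$Z{\left(u,o \right)} = -1 + o$ ($Z{\left(u,o \right)} = o - 1 = -1 + o$)
$-4563 - \left(403 - Z{\left(-17,-4 \right)}\right) = -4563 - \left(403 - \left(-1 - 4\right)\right) = -4563 - \left(403 - -5\right) = -4563 - \left(403 + 5\right) = -4563 - 408 = -4971$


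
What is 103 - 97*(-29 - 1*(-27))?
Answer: 297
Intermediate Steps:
103 - 97*(-29 - 1*(-27)) = 103 - 97*(-29 + 27) = 103 - 97*(-2) = 103 + 194 = 297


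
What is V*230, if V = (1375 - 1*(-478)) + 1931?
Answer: 870320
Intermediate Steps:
V = 3784 (V = (1375 + 478) + 1931 = 1853 + 1931 = 3784)
V*230 = 3784*230 = 870320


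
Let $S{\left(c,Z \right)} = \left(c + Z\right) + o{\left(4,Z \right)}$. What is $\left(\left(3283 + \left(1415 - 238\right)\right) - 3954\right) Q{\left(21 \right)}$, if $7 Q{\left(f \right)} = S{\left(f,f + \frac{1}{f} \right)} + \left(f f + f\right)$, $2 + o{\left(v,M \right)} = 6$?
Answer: $\frac{5398514}{147} \approx 36725.0$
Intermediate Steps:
$o{\left(v,M \right)} = 4$ ($o{\left(v,M \right)} = -2 + 6 = 4$)
$S{\left(c,Z \right)} = 4 + Z + c$ ($S{\left(c,Z \right)} = \left(c + Z\right) + 4 = \left(Z + c\right) + 4 = 4 + Z + c$)
$Q{\left(f \right)} = \frac{4}{7} + \frac{1}{7 f} + \frac{f^{2}}{7} + \frac{3 f}{7}$ ($Q{\left(f \right)} = \frac{\left(4 + \left(f + \frac{1}{f}\right) + f\right) + \left(f f + f\right)}{7} = \frac{\left(4 + \frac{1}{f} + 2 f\right) + \left(f^{2} + f\right)}{7} = \frac{\left(4 + \frac{1}{f} + 2 f\right) + \left(f + f^{2}\right)}{7} = \frac{4 + \frac{1}{f} + f^{2} + 3 f}{7} = \frac{4}{7} + \frac{1}{7 f} + \frac{f^{2}}{7} + \frac{3 f}{7}$)
$\left(\left(3283 + \left(1415 - 238\right)\right) - 3954\right) Q{\left(21 \right)} = \left(\left(3283 + \left(1415 - 238\right)\right) - 3954\right) \frac{1 + 21^{3} + 3 \cdot 21^{2} + 4 \cdot 21}{7 \cdot 21} = \left(\left(3283 + \left(1415 - 238\right)\right) - 3954\right) \frac{1}{7} \cdot \frac{1}{21} \left(1 + 9261 + 3 \cdot 441 + 84\right) = \left(\left(3283 + 1177\right) - 3954\right) \frac{1}{7} \cdot \frac{1}{21} \left(1 + 9261 + 1323 + 84\right) = \left(4460 - 3954\right) \frac{1}{7} \cdot \frac{1}{21} \cdot 10669 = 506 \cdot \frac{10669}{147} = \frac{5398514}{147}$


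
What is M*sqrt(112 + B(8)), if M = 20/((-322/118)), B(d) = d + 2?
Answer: -1180*sqrt(122)/161 ≈ -80.954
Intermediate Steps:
B(d) = 2 + d
M = -1180/161 (M = 20/((-322*1/118)) = 20/(-161/59) = 20*(-59/161) = -1180/161 ≈ -7.3292)
M*sqrt(112 + B(8)) = -1180*sqrt(112 + (2 + 8))/161 = -1180*sqrt(112 + 10)/161 = -1180*sqrt(122)/161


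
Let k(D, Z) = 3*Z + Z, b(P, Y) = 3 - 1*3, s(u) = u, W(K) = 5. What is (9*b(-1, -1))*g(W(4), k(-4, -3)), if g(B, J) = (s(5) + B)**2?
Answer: 0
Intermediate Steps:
b(P, Y) = 0 (b(P, Y) = 3 - 3 = 0)
k(D, Z) = 4*Z
g(B, J) = (5 + B)**2
(9*b(-1, -1))*g(W(4), k(-4, -3)) = (9*0)*(5 + 5)**2 = 0*10**2 = 0*100 = 0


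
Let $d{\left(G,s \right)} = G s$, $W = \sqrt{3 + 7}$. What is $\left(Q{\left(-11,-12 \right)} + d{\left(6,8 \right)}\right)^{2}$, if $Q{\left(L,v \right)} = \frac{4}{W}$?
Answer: $\frac{11528}{5} + \frac{192 \sqrt{10}}{5} \approx 2427.0$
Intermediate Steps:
$W = \sqrt{10} \approx 3.1623$
$Q{\left(L,v \right)} = \frac{2 \sqrt{10}}{5}$ ($Q{\left(L,v \right)} = \frac{4}{\sqrt{10}} = 4 \frac{\sqrt{10}}{10} = \frac{2 \sqrt{10}}{5}$)
$\left(Q{\left(-11,-12 \right)} + d{\left(6,8 \right)}\right)^{2} = \left(\frac{2 \sqrt{10}}{5} + 6 \cdot 8\right)^{2} = \left(\frac{2 \sqrt{10}}{5} + 48\right)^{2} = \left(48 + \frac{2 \sqrt{10}}{5}\right)^{2}$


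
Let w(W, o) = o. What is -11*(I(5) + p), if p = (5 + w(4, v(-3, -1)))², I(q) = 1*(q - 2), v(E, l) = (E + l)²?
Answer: -4884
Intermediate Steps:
I(q) = -2 + q (I(q) = 1*(-2 + q) = -2 + q)
p = 441 (p = (5 + (-3 - 1)²)² = (5 + (-4)²)² = (5 + 16)² = 21² = 441)
-11*(I(5) + p) = -11*((-2 + 5) + 441) = -11*(3 + 441) = -11*444 = -4884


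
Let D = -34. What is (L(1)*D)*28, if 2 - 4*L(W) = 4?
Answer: 476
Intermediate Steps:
L(W) = -½ (L(W) = ½ - ¼*4 = ½ - 1 = -½)
(L(1)*D)*28 = -½*(-34)*28 = 17*28 = 476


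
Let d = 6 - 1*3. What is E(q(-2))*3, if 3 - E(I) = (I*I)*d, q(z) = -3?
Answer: -72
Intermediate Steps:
d = 3 (d = 6 - 3 = 3)
E(I) = 3 - 3*I² (E(I) = 3 - I*I*3 = 3 - I²*3 = 3 - 3*I²)
E(q(-2))*3 = (3 - 3*(-3)²)*3 = (3 - 3*9)*3 = (3 - 27)*3 = -24*3 = -72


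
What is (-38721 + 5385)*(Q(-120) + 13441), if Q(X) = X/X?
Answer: -448102512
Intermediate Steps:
Q(X) = 1
(-38721 + 5385)*(Q(-120) + 13441) = (-38721 + 5385)*(1 + 13441) = -33336*13442 = -448102512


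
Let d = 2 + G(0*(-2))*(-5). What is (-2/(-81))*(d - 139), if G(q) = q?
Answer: -274/81 ≈ -3.3827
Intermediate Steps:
d = 2 (d = 2 + (0*(-2))*(-5) = 2 + 0*(-5) = 2 + 0 = 2)
(-2/(-81))*(d - 139) = (-2/(-81))*(2 - 139) = -2*(-1/81)*(-137) = (2/81)*(-137) = -274/81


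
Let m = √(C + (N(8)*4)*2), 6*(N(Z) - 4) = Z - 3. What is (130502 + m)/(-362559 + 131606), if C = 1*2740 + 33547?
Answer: -130502/230953 - √326931/692859 ≈ -0.56588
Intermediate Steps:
N(Z) = 7/2 + Z/6 (N(Z) = 4 + (Z - 3)/6 = 4 + (-3 + Z)/6 = 4 + (-½ + Z/6) = 7/2 + Z/6)
C = 36287 (C = 2740 + 33547 = 36287)
m = √326931/3 (m = √(36287 + ((7/2 + (⅙)*8)*4)*2) = √(36287 + ((7/2 + 4/3)*4)*2) = √(36287 + ((29/6)*4)*2) = √(36287 + (58/3)*2) = √(36287 + 116/3) = √(108977/3) = √326931/3 ≈ 190.59)
(130502 + m)/(-362559 + 131606) = (130502 + √326931/3)/(-362559 + 131606) = (130502 + √326931/3)/(-230953) = (130502 + √326931/3)*(-1/230953) = -130502/230953 - √326931/692859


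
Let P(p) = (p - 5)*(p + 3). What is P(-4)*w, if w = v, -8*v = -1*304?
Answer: 342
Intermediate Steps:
P(p) = (-5 + p)*(3 + p)
v = 38 (v = -(-1)*304/8 = -⅛*(-304) = 38)
w = 38
P(-4)*w = (-15 + (-4)² - 2*(-4))*38 = (-15 + 16 + 8)*38 = 9*38 = 342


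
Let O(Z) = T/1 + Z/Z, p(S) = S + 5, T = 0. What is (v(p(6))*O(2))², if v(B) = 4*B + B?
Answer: 3025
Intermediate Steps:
p(S) = 5 + S
O(Z) = 1 (O(Z) = 0/1 + Z/Z = 0*1 + 1 = 0 + 1 = 1)
v(B) = 5*B
(v(p(6))*O(2))² = ((5*(5 + 6))*1)² = ((5*11)*1)² = (55*1)² = 55² = 3025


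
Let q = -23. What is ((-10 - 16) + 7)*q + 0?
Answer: 437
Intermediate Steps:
((-10 - 16) + 7)*q + 0 = ((-10 - 16) + 7)*(-23) + 0 = (-26 + 7)*(-23) + 0 = -19*(-23) + 0 = 437 + 0 = 437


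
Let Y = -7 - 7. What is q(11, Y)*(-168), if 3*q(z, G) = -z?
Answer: 616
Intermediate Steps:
Y = -14
q(z, G) = -z/3 (q(z, G) = (-z)/3 = -z/3)
q(11, Y)*(-168) = -⅓*11*(-168) = -11/3*(-168) = 616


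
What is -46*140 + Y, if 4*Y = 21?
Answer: -25739/4 ≈ -6434.8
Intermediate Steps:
Y = 21/4 (Y = (¼)*21 = 21/4 ≈ 5.2500)
-46*140 + Y = -46*140 + 21/4 = -6440 + 21/4 = -25739/4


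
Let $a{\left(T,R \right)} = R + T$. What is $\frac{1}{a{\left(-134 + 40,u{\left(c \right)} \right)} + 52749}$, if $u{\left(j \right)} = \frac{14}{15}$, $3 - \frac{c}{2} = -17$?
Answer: $\frac{15}{789839} \approx 1.8991 \cdot 10^{-5}$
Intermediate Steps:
$c = 40$ ($c = 6 - -34 = 6 + 34 = 40$)
$u{\left(j \right)} = \frac{14}{15}$ ($u{\left(j \right)} = 14 \cdot \frac{1}{15} = \frac{14}{15}$)
$\frac{1}{a{\left(-134 + 40,u{\left(c \right)} \right)} + 52749} = \frac{1}{\left(\frac{14}{15} + \left(-134 + 40\right)\right) + 52749} = \frac{1}{\left(\frac{14}{15} - 94\right) + 52749} = \frac{1}{- \frac{1396}{15} + 52749} = \frac{1}{\frac{789839}{15}} = \frac{15}{789839}$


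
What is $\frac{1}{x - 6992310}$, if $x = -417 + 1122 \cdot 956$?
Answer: $- \frac{1}{5920095} \approx -1.6892 \cdot 10^{-7}$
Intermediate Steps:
$x = 1072215$ ($x = -417 + 1072632 = 1072215$)
$\frac{1}{x - 6992310} = \frac{1}{1072215 - 6992310} = \frac{1}{-5920095} = - \frac{1}{5920095}$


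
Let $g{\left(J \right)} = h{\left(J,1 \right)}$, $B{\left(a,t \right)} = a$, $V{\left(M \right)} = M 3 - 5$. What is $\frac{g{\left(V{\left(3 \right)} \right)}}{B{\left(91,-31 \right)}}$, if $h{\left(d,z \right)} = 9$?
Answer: $\frac{9}{91} \approx 0.098901$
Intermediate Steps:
$V{\left(M \right)} = -5 + 3 M$ ($V{\left(M \right)} = 3 M - 5 = -5 + 3 M$)
$g{\left(J \right)} = 9$
$\frac{g{\left(V{\left(3 \right)} \right)}}{B{\left(91,-31 \right)}} = \frac{9}{91}$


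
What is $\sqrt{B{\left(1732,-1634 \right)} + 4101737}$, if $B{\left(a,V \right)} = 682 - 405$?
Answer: $\sqrt{4102014} \approx 2025.3$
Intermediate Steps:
$B{\left(a,V \right)} = 277$
$\sqrt{B{\left(1732,-1634 \right)} + 4101737} = \sqrt{277 + 4101737} = \sqrt{4102014}$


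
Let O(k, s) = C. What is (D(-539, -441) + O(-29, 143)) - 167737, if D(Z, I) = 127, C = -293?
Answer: -167903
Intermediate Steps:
O(k, s) = -293
(D(-539, -441) + O(-29, 143)) - 167737 = (127 - 293) - 167737 = -166 - 167737 = -167903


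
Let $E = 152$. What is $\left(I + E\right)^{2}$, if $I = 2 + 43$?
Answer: $38809$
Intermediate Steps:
$I = 45$
$\left(I + E\right)^{2} = \left(45 + 152\right)^{2} = 197^{2} = 38809$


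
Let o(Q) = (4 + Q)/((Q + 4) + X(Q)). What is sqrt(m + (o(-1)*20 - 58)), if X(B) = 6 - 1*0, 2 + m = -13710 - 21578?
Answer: 2*I*sqrt(79518)/3 ≈ 187.99*I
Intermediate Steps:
m = -35290 (m = -2 + (-13710 - 21578) = -2 - 35288 = -35290)
X(B) = 6 (X(B) = 6 + 0 = 6)
o(Q) = (4 + Q)/(10 + Q) (o(Q) = (4 + Q)/((Q + 4) + 6) = (4 + Q)/((4 + Q) + 6) = (4 + Q)/(10 + Q))
sqrt(m + (o(-1)*20 - 58)) = sqrt(-35290 + (((4 - 1)/(10 - 1))*20 - 58)) = sqrt(-35290 + ((3/9)*20 - 58)) = sqrt(-35290 + (((1/9)*3)*20 - 58)) = sqrt(-35290 + ((1/3)*20 - 58)) = sqrt(-35290 + (20/3 - 58)) = sqrt(-35290 - 154/3) = sqrt(-106024/3) = 2*I*sqrt(79518)/3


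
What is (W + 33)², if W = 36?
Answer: 4761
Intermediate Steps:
(W + 33)² = (36 + 33)² = 69² = 4761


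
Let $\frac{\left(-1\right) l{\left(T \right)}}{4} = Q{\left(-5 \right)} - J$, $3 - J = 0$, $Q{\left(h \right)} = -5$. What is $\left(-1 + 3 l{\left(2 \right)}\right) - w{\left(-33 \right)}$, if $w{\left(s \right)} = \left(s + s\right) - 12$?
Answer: $173$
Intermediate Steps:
$J = 3$ ($J = 3 - 0 = 3 + 0 = 3$)
$w{\left(s \right)} = -12 + 2 s$ ($w{\left(s \right)} = 2 s - 12 = -12 + 2 s$)
$l{\left(T \right)} = 32$ ($l{\left(T \right)} = - 4 \left(-5 - 3\right) = \left(-4\right) \left(-8\right) = 32$)
$\left(-1 + 3 l{\left(2 \right)}\right) - w{\left(-33 \right)} = \left(-1 + 3 \cdot 32\right) - \left(-12 + 2 \left(-33\right)\right) = \left(-1 + 96\right) - \left(-12 - 66\right) = 95 - -78 = 95 + 78 = 173$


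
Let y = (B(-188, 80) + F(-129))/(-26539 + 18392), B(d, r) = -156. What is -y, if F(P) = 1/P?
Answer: -20125/1050963 ≈ -0.019149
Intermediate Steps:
y = 20125/1050963 (y = (-156 + 1/(-129))/(-26539 + 18392) = (-156 - 1/129)/(-8147) = -20125/129*(-1/8147) = 20125/1050963 ≈ 0.019149)
-y = -1*20125/1050963 = -20125/1050963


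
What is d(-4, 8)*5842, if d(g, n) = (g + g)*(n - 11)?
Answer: 140208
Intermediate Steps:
d(g, n) = 2*g*(-11 + n) (d(g, n) = (2*g)*(-11 + n) = 2*g*(-11 + n))
d(-4, 8)*5842 = (2*(-4)*(-11 + 8))*5842 = (2*(-4)*(-3))*5842 = 24*5842 = 140208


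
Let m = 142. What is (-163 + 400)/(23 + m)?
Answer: 79/55 ≈ 1.4364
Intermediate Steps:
(-163 + 400)/(23 + m) = (-163 + 400)/(23 + 142) = 237/165 = 237*(1/165) = 79/55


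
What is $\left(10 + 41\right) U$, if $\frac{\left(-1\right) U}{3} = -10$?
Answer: $1530$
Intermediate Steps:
$U = 30$ ($U = \left(-3\right) \left(-10\right) = 30$)
$\left(10 + 41\right) U = \left(10 + 41\right) 30 = 51 \cdot 30 = 1530$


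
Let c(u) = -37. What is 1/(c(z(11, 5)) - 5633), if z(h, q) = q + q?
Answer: -1/5670 ≈ -0.00017637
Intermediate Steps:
z(h, q) = 2*q
1/(c(z(11, 5)) - 5633) = 1/(-37 - 5633) = 1/(-5670) = -1/5670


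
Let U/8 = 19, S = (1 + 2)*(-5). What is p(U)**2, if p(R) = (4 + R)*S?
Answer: 5475600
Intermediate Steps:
S = -15 (S = 3*(-5) = -15)
U = 152 (U = 8*19 = 152)
p(R) = -60 - 15*R (p(R) = (4 + R)*(-15) = -60 - 15*R)
p(U)**2 = (-60 - 15*152)**2 = (-60 - 2280)**2 = (-2340)**2 = 5475600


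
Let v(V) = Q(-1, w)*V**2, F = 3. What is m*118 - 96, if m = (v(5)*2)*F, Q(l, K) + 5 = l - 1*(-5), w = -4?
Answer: -17796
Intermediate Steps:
Q(l, K) = l (Q(l, K) = -5 + (l - 1*(-5)) = -5 + (l + 5) = -5 + (5 + l) = l)
v(V) = -V**2
m = -150 (m = (-1*5**2*2)*3 = (-1*25*2)*3 = -25*2*3 = -50*3 = -150)
m*118 - 96 = -150*118 - 96 = -17700 - 96 = -17796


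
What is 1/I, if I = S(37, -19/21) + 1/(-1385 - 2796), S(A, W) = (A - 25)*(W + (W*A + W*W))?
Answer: -614607/247532071 ≈ -0.0024829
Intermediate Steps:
S(A, W) = (-25 + A)*(W + W² + A*W) (S(A, W) = (-25 + A)*(W + (A*W + W²)) = (-25 + A)*(W + (W² + A*W)) = (-25 + A)*(W + W² + A*W))
I = -247532071/614607 (I = (-19/21)*(-25 + 37² - (-475)/21 - 24*37 + 37*(-19/21)) + 1/(-1385 - 2796) = (-19*1/21)*(-25 + 1369 - (-475)/21 - 888 + 37*(-19*1/21)) + 1/(-4181) = -19*(-25 + 1369 - 25*(-19/21) - 888 + 37*(-19/21))/21 - 1/4181 = -19*(-25 + 1369 + 475/21 - 888 - 703/21)/21 - 1/4181 = -19/21*3116/7 - 1/4181 = -59204/147 - 1/4181 = -247532071/614607 ≈ -402.75)
1/I = 1/(-247532071/614607) = -614607/247532071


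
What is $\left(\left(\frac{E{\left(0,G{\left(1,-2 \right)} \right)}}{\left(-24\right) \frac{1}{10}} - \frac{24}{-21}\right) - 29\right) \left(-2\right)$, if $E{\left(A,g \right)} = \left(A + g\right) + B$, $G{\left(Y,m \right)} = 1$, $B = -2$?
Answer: $\frac{2305}{42} \approx 54.881$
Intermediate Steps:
$E{\left(A,g \right)} = -2 + A + g$ ($E{\left(A,g \right)} = \left(A + g\right) - 2 = -2 + A + g$)
$\left(\left(\frac{E{\left(0,G{\left(1,-2 \right)} \right)}}{\left(-24\right) \frac{1}{10}} - \frac{24}{-21}\right) - 29\right) \left(-2\right) = \left(\left(\frac{-2 + 0 + 1}{\left(-24\right) \frac{1}{10}} - \frac{24}{-21}\right) - 29\right) \left(-2\right) = \left(\left(- \frac{1}{\left(-24\right) \frac{1}{10}} - - \frac{8}{7}\right) - 29\right) \left(-2\right) = \left(\left(- \frac{1}{- \frac{12}{5}} + \frac{8}{7}\right) - 29\right) \left(-2\right) = \left(\left(\left(-1\right) \left(- \frac{5}{12}\right) + \frac{8}{7}\right) - 29\right) \left(-2\right) = \left(\left(\frac{5}{12} + \frac{8}{7}\right) - 29\right) \left(-2\right) = \left(\frac{131}{84} - 29\right) \left(-2\right) = \left(- \frac{2305}{84}\right) \left(-2\right) = \frac{2305}{42}$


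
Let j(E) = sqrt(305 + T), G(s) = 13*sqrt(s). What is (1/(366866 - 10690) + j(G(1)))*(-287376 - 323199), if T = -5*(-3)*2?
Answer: -610575/356176 - 610575*sqrt(335) ≈ -1.1175e+7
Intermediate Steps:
T = 30 (T = 15*2 = 30)
j(E) = sqrt(335) (j(E) = sqrt(305 + 30) = sqrt(335))
(1/(366866 - 10690) + j(G(1)))*(-287376 - 323199) = (1/(366866 - 10690) + sqrt(335))*(-287376 - 323199) = (1/356176 + sqrt(335))*(-610575) = -610575/356176 - 610575*sqrt(335)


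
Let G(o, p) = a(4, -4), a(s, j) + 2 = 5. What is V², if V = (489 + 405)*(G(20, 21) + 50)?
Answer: 2245053924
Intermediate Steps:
a(s, j) = 3 (a(s, j) = -2 + 5 = 3)
G(o, p) = 3
V = 47382 (V = (489 + 405)*(3 + 50) = 894*53 = 47382)
V² = 47382² = 2245053924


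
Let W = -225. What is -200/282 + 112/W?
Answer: -12764/10575 ≈ -1.2070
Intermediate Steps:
-200/282 + 112/W = -200/282 + 112/(-225) = -200*1/282 + 112*(-1/225) = -100/141 - 112/225 = -12764/10575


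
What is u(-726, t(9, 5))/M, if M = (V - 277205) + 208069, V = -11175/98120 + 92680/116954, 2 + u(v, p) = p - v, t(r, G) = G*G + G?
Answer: -865254696592/79336421192063 ≈ -0.010906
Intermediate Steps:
t(r, G) = G + G² (t(r, G) = G² + G = G + G²)
u(v, p) = -2 + p - v (u(v, p) = -2 + (p - v) = -2 + p - v)
V = 778680065/1147552648 (V = -11175*1/98120 + 92680*(1/116954) = -2235/19624 + 46340/58477 = 778680065/1147552648 ≈ 0.67856)
M = -79336421192063/1147552648 (M = (778680065/1147552648 - 277205) + 208069 = -318106553108775/1147552648 + 208069 = -79336421192063/1147552648 ≈ -69135.)
u(-726, t(9, 5))/M = (-2 + 5*(1 + 5) - 1*(-726))/(-79336421192063/1147552648) = (-2 + 5*6 + 726)*(-1147552648/79336421192063) = (-2 + 30 + 726)*(-1147552648/79336421192063) = 754*(-1147552648/79336421192063) = -865254696592/79336421192063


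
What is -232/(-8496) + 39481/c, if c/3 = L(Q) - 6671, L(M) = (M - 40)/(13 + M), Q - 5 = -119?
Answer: -51558103/26495602 ≈ -1.9459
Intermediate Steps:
Q = -114 (Q = 5 - 119 = -114)
L(M) = (-40 + M)/(13 + M)
c = -2020851/101 (c = 3*((-40 - 114)/(13 - 114) - 6671) = 3*(-154/(-101) - 6671) = 3*(-1/101*(-154) - 6671) = 3*(154/101 - 6671) = 3*(-673617/101) = -2020851/101 ≈ -20008.)
-232/(-8496) + 39481/c = -232/(-8496) + 39481/(-2020851/101) = -232*(-1/8496) + 39481*(-101/2020851) = 29/1062 - 3987581/2020851 = -51558103/26495602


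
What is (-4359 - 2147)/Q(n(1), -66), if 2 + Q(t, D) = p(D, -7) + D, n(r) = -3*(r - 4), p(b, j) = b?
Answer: 3253/67 ≈ 48.552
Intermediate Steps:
n(r) = 12 - 3*r (n(r) = -3*(-4 + r) = 12 - 3*r)
Q(t, D) = -2 + 2*D (Q(t, D) = -2 + (D + D) = -2 + 2*D)
(-4359 - 2147)/Q(n(1), -66) = (-4359 - 2147)/(-2 + 2*(-66)) = -6506/(-2 - 132) = -6506/(-134) = -6506*(-1/134) = 3253/67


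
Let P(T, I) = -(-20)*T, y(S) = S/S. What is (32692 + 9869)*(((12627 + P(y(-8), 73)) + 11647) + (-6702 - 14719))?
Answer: 122277753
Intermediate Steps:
y(S) = 1
P(T, I) = 20*T
(32692 + 9869)*(((12627 + P(y(-8), 73)) + 11647) + (-6702 - 14719)) = (32692 + 9869)*(((12627 + 20*1) + 11647) + (-6702 - 14719)) = 42561*(((12627 + 20) + 11647) - 21421) = 42561*((12647 + 11647) - 21421) = 42561*(24294 - 21421) = 42561*2873 = 122277753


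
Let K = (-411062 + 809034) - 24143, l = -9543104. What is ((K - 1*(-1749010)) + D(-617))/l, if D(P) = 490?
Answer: -2123329/9543104 ≈ -0.22250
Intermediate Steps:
K = 373829 (K = 397972 - 24143 = 373829)
((K - 1*(-1749010)) + D(-617))/l = ((373829 - 1*(-1749010)) + 490)/(-9543104) = ((373829 + 1749010) + 490)*(-1/9543104) = (2122839 + 490)*(-1/9543104) = 2123329*(-1/9543104) = -2123329/9543104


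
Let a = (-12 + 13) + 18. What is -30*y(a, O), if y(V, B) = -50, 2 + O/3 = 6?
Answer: 1500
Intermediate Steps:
O = 12 (O = -6 + 3*6 = -6 + 18 = 12)
a = 19 (a = 1 + 18 = 19)
-30*y(a, O) = -30*(-50) = 1500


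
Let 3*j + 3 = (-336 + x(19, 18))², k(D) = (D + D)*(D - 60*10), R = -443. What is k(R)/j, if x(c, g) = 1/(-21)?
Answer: 611290827/24899963 ≈ 24.550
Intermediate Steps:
x(c, g) = -1/21
k(D) = 2*D*(-600 + D) (k(D) = (2*D)*(D - 600) = (2*D)*(-600 + D) = 2*D*(-600 + D))
j = 49799926/1323 (j = -1 + (-336 - 1/21)²/3 = -1 + (-7057/21)²/3 = -1 + (⅓)*(49801249/441) = -1 + 49801249/1323 = 49799926/1323 ≈ 37642.)
k(R)/j = (2*(-443)*(-600 - 443))/(49799926/1323) = (2*(-443)*(-1043))*(1323/49799926) = 924098*(1323/49799926) = 611290827/24899963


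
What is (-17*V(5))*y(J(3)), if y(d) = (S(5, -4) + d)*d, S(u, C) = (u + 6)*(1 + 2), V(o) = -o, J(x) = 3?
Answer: 9180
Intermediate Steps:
S(u, C) = 18 + 3*u (S(u, C) = (6 + u)*3 = 18 + 3*u)
y(d) = d*(33 + d) (y(d) = ((18 + 3*5) + d)*d = ((18 + 15) + d)*d = (33 + d)*d = d*(33 + d))
(-17*V(5))*y(J(3)) = (-(-17)*5)*(3*(33 + 3)) = (-17*(-5))*(3*36) = 85*108 = 9180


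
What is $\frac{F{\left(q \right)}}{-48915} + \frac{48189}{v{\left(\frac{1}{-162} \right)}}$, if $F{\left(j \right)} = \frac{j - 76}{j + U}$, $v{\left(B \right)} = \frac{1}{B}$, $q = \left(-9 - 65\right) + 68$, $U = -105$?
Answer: $- \frac{3230189149}{10859130} \approx -297.46$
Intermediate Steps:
$q = -6$ ($q = -74 + 68 = -6$)
$F{\left(j \right)} = \frac{-76 + j}{-105 + j}$ ($F{\left(j \right)} = \frac{j - 76}{j - 105} = \frac{-76 + j}{-105 + j}$)
$\frac{F{\left(q \right)}}{-48915} + \frac{48189}{v{\left(\frac{1}{-162} \right)}} = \frac{\frac{1}{-105 - 6} \left(-76 - 6\right)}{-48915} + \frac{48189}{\frac{1}{\frac{1}{-162}}} = \frac{1}{-111} \left(-82\right) \left(- \frac{1}{48915}\right) + \frac{48189}{\frac{1}{- \frac{1}{162}}} = \left(- \frac{1}{111}\right) \left(-82\right) \left(- \frac{1}{48915}\right) + \frac{48189}{-162} = \frac{82}{111} \left(- \frac{1}{48915}\right) + 48189 \left(- \frac{1}{162}\right) = - \frac{82}{5429565} - \frac{16063}{54} = - \frac{3230189149}{10859130}$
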